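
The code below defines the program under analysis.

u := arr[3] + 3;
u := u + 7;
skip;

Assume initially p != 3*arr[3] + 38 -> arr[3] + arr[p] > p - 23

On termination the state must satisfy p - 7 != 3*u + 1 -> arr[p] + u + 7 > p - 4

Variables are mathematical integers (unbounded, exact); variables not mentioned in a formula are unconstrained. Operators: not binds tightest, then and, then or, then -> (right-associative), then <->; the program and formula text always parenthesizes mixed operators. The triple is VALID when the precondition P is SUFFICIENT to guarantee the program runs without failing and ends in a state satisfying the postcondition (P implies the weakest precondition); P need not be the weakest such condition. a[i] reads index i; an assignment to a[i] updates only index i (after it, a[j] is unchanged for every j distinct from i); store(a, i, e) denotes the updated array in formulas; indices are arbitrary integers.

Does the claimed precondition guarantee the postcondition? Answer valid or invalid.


Working backward. After the program, the postcondition p - 7 != 3*u + 1 -> arr[p] + u + 7 > p - 4 must hold; in canonical form it is p != 3*u + 8 -> arr[p] + u > p - 11.
Before skip: p != 3*u + 8 -> arr[p] + u > p - 11
Before u := u + 7: p != 3*u + 29 -> arr[p] + u > p - 18
Before u := arr[3] + 3: p != 3*arr[3] + 38 -> arr[3] + arr[p] > p - 21
The weakest precondition is p != 3*arr[3] + 38 -> arr[3] + arr[p] > p - 21.
Check whether p != 3*arr[3] + 38 -> arr[3] + arr[p] > p - 23 implies it.
Countermodel: at the initial state arr = {[3] = 0, [39] = 18, elsewhere 0}, p = 39, the precondition holds but the weakest precondition fails.
Answer: invalid


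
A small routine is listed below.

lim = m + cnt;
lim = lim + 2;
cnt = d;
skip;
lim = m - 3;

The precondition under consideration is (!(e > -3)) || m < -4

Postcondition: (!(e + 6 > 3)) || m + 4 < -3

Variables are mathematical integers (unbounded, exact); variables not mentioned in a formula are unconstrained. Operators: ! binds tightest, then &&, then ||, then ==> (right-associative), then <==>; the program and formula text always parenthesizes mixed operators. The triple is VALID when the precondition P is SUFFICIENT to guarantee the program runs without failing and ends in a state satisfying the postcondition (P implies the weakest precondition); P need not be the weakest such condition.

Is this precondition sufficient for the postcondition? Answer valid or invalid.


Working backward. After the program, the postcondition (!(e + 6 > 3)) || m + 4 < -3 must hold; in canonical form it is (!(e > -3)) || m < -7.
Before lim := m - 3: (!(e > -3)) || m < -7
Before skip: (!(e > -3)) || m < -7
Before cnt := d: (!(e > -3)) || m < -7
Before lim := lim + 2: (!(e > -3)) || m < -7
Before lim := m + cnt: (!(e > -3)) || m < -7
The weakest precondition is (!(e > -3)) || m < -7.
Check whether (!(e > -3)) || m < -4 implies it.
Countermodel: at the initial state e = -2, m = -7, the precondition holds but the weakest precondition fails.
Answer: invalid


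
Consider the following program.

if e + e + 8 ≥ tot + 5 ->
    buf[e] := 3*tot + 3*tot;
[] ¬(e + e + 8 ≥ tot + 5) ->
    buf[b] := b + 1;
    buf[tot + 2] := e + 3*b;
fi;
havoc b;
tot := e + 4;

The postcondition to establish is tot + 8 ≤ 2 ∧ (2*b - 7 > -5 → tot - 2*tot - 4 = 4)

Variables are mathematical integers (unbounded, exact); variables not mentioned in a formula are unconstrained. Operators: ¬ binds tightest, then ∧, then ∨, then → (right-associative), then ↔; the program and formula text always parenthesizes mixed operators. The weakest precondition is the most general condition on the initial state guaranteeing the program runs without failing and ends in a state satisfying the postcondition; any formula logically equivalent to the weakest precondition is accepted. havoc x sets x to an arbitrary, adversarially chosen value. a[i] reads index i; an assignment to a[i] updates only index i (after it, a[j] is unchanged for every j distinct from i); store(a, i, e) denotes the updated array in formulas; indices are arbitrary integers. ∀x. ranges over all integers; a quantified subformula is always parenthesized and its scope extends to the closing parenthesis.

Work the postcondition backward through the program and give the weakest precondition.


Working backward. After the program, the postcondition tot + 8 ≤ 2 ∧ (2*b - 7 > -5 → tot - 2*tot - 4 = 4) must hold; in canonical form it is tot ≤ -6 ∧ (2*b > 2 → tot = -8).
Before tot := e + 4: e ≤ -10 ∧ (2*b > 2 → e = -12)
Before havoc b: ∀b_1. (e ≤ -10 ∧ (2*b_1 > 2 → e = -12))
Then branch requires ∀b_1. (e ≤ -10 ∧ (2*b_1 > 2 → e = -12)); else branch requires ∀b_1. (e ≤ -10 ∧ (2*b_1 > 2 → e = -12)).
Before the if: (2*e ≥ tot - 3 → (∀b_1. (e ≤ -10 ∧ (2*b_1 > 2 → e = -12)))) ∧ ((¬(2*e ≥ tot - 3)) → (∀b_1. (e ≤ -10 ∧ (2*b_1 > 2 → e = -12))))
Answer: WP = (2*e ≥ tot - 3 → (∀b_1. (e ≤ -10 ∧ (2*b_1 > 2 → e = -12)))) ∧ ((¬(2*e ≥ tot - 3)) → (∀b_1. (e ≤ -10 ∧ (2*b_1 > 2 → e = -12))))


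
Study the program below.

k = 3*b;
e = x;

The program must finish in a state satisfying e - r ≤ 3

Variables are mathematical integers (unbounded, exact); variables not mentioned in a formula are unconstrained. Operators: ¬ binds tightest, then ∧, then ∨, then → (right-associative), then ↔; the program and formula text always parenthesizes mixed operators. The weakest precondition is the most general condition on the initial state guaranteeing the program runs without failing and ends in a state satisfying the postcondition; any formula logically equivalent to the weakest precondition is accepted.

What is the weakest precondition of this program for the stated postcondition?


Working backward. After the program, the postcondition e - r ≤ 3 must hold; in canonical form it is e ≤ r + 3.
Before e := x: x ≤ r + 3
Before k := 3*b: x ≤ r + 3
Answer: WP = x ≤ r + 3


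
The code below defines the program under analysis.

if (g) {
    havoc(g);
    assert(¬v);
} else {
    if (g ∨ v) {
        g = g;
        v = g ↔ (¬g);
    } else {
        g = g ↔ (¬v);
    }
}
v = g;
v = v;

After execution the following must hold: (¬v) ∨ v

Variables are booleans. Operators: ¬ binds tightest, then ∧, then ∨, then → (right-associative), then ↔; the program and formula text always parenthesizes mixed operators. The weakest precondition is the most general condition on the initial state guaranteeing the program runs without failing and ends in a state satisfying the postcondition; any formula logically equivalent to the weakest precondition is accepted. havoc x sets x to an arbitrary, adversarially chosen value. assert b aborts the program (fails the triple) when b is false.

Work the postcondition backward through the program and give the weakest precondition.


Working backward. After the program, the postcondition (¬v) ∨ v must hold; in canonical form it is true.
Before v := v: true
Before v := g: true
Then branch requires ¬v; else branch requires true.
Before the if: g → (¬v)
Answer: WP = g → (¬v)


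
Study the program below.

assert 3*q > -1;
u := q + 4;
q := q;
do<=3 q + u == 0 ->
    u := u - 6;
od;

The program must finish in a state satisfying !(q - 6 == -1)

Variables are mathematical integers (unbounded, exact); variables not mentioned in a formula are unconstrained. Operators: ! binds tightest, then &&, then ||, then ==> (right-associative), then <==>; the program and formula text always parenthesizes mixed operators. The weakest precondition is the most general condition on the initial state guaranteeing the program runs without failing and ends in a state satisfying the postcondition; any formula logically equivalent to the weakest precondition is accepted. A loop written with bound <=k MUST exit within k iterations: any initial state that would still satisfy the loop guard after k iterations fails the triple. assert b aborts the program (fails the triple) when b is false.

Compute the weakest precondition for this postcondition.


Working backward. After the program, the postcondition !(q - 6 == -1) must hold; in canonical form it is !(q == 5).
Before the loop (bound <=3), unroll the exhaustion recursion (WP_0 = exit-now case; WP_j = one more guarded iteration, up to j = 3):
  WP_0: (!(q + u == 0)) && (!(q == 5))
  WP_1: (q + u == 0 ==> ((!(q + u == 6)) && (!(q == 5)))) && ((!(q + u == 0)) ==> (!(q == 5)))
  WP_2: (q + u == 0 ==> ((q + u == 6 ==> ((!(q + u == 12)) && (!(q == 5)))) && ((!(q + u == 6)) ==> (!(q == 5))))) && ((!(q + u == 0)) ==> (!(q == 5)))
  WP_3: (q + u == 0 ==> ((q + u == 6 ==> ((q + u == 12 ==> ((!(q + u == 18)) && (!(q == 5)))) && ((!(q + u == 12)) ==> (!(q == 5))))) && ((!(q + u == 6)) ==> (!(q == 5))))) && ((!(q + u == 0)) ==> (!(q == 5)))
So before the loop: (q + u == 0 ==> ((q + u == 6 ==> ((q + u == 12 ==> ((!(q + u == 18)) && (!(q == 5)))) && ((!(q + u == 12)) ==> (!(q == 5))))) && ((!(q + u == 6)) ==> (!(q == 5))))) && ((!(q + u == 0)) ==> (!(q == 5)))
Before q := q: (q + u == 0 ==> ((q + u == 6 ==> ((q + u == 12 ==> ((!(q + u == 18)) && (!(q == 5)))) && ((!(q + u == 12)) ==> (!(q == 5))))) && ((!(q + u == 6)) ==> (!(q == 5))))) && ((!(q + u == 0)) ==> (!(q == 5)))
Before u := q + 4: (2*q == -4 ==> ((2*q == 2 ==> ((2*q == 8 ==> ((!(2*q == 14)) && (!(q == 5)))) && ((!(2*q == 8)) ==> (!(q == 5))))) && ((!(2*q == 2)) ==> (!(q == 5))))) && ((!(2*q == -4)) ==> (!(q == 5)))
Before assert 3*q > -1: 3*q > -1 && (2*q == -4 ==> ((2*q == 2 ==> ((2*q == 8 ==> ((!(2*q == 14)) && (!(q == 5)))) && ((!(2*q == 8)) ==> (!(q == 5))))) && ((!(2*q == 2)) ==> (!(q == 5))))) && ((!(2*q == -4)) ==> (!(q == 5)))
Answer: WP = 3*q > -1 && (2*q == -4 ==> ((2*q == 2 ==> ((2*q == 8 ==> ((!(2*q == 14)) && (!(q == 5)))) && ((!(2*q == 8)) ==> (!(q == 5))))) && ((!(2*q == 2)) ==> (!(q == 5))))) && ((!(2*q == -4)) ==> (!(q == 5)))


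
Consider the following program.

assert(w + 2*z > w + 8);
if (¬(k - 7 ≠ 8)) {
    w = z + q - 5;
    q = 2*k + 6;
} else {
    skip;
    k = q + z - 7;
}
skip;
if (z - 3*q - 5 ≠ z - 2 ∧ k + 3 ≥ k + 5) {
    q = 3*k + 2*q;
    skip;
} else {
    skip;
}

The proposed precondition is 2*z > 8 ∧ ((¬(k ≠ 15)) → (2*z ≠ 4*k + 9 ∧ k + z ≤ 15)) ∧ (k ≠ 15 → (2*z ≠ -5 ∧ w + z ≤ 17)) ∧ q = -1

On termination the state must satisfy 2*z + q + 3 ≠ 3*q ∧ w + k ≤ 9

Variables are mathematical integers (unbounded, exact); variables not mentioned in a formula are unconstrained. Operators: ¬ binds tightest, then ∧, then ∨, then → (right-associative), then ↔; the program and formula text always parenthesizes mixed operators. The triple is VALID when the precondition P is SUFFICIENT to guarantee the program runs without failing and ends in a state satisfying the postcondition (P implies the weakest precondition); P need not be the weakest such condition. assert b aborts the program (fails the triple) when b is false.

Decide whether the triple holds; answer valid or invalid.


Working backward. After the program, the postcondition 2*z + q + 3 ≠ 3*q ∧ w + k ≤ 9 must hold; in canonical form it is 2*z ≠ 2*q - 3 ∧ k + w ≤ 9.
Then branch requires 2*z ≠ 6*k + 4*q - 3 ∧ k + w ≤ 9; else branch requires 2*z ≠ 2*q - 3 ∧ k + w ≤ 9.
Before the if: 2*z ≠ 2*q - 3 ∧ k + w ≤ 9
Before skip: 2*z ≠ 2*q - 3 ∧ k + w ≤ 9
Then branch requires 2*z ≠ 4*k + 9 ∧ k + q + z ≤ 14; else branch requires 2*z ≠ 2*q - 3 ∧ q + w + z ≤ 16.
Before the if: ((¬(k ≠ 15)) → (2*z ≠ 4*k + 9 ∧ k + q + z ≤ 14)) ∧ (k ≠ 15 → (2*z ≠ 2*q - 3 ∧ q + w + z ≤ 16))
Before assert w + 2*z > w + 8: 2*z > 8 ∧ ((¬(k ≠ 15)) → (2*z ≠ 4*k + 9 ∧ k + q + z ≤ 14)) ∧ (k ≠ 15 → (2*z ≠ 2*q - 3 ∧ q + w + z ≤ 16))
The weakest precondition is 2*z > 8 ∧ ((¬(k ≠ 15)) → (2*z ≠ 4*k + 9 ∧ k + q + z ≤ 14)) ∧ (k ≠ 15 → (2*z ≠ 2*q - 3 ∧ q + w + z ≤ 16)).
Check whether 2*z > 8 ∧ ((¬(k ≠ 15)) → (2*z ≠ 4*k + 9 ∧ k + z ≤ 15)) ∧ (k ≠ 15 → (2*z ≠ -5 ∧ w + z ≤ 17)) ∧ q = -1 implies it.
Every state satisfying the precondition satisfies the weakest precondition: the implication holds.
Answer: valid


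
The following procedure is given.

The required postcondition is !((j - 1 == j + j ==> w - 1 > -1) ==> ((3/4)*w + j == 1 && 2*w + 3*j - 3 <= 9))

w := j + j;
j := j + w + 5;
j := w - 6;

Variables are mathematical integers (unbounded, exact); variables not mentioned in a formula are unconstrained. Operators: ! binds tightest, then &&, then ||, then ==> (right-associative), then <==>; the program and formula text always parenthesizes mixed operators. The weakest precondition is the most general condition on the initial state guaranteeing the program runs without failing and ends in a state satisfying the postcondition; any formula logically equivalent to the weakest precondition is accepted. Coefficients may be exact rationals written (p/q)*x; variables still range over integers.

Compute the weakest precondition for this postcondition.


Working backward. After the program, the postcondition !((j - 1 == j + j ==> w - 1 > -1) ==> ((3/4)*w + j == 1 && 2*w + 3*j - 3 <= 9)) must hold; in canonical form it is !((j == -1 ==> w > 0) ==> (j + (3/4)*w == 1 && 3*j + 2*w <= 12)).
Before j := w - 6: !((w == 5 ==> w > 0) ==> ((7/4)*w == 7 && 5*w <= 30))
Before j := j + w + 5: !((w == 5 ==> w > 0) ==> ((7/4)*w == 7 && 5*w <= 30))
Before w := j + j: !((2*j == 5 ==> 2*j > 0) ==> ((7/2)*j == 7 && 10*j <= 30))
Answer: WP = !((2*j == 5 ==> 2*j > 0) ==> ((7/2)*j == 7 && 10*j <= 30))


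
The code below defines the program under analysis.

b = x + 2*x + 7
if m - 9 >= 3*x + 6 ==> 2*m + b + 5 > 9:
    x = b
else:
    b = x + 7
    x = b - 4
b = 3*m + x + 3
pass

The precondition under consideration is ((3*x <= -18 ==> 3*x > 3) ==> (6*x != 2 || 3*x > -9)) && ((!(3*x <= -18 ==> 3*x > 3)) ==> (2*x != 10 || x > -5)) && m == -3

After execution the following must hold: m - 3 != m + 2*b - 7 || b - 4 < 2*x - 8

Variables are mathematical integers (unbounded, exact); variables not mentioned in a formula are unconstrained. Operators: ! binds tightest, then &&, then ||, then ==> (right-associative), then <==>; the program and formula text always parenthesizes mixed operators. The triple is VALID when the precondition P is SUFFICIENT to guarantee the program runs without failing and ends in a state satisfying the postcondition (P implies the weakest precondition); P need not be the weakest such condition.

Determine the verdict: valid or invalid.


Working backward. After the program, the postcondition m - 3 != m + 2*b - 7 || b - 4 < 2*x - 8 must hold; in canonical form it is 2*b != 4 || b < 2*x - 4.
Before skip: 2*b != 4 || b < 2*x - 4
Before b := 3*m + x + 3: 6*m + 2*x != -2 || 3*m < x - 7
Then branch requires 2*b + 6*m != -2 || 3*m < b - 7; else branch requires 6*m + 2*x != -8 || 3*m < x - 4.
Before the if: ((m >= 3*x + 15 ==> b + 2*m > 4) ==> (2*b + 6*m != -2 || 3*m < b - 7)) && ((!(m >= 3*x + 15 ==> b + 2*m > 4)) ==> (6*m + 2*x != -8 || 3*m < x - 4))
Before b := x + 2*x + 7: ((m >= 3*x + 15 ==> 2*m + 3*x > -3) ==> (6*m + 6*x != -16 || 3*m < 3*x)) && ((!(m >= 3*x + 15 ==> 2*m + 3*x > -3)) ==> (6*m + 2*x != -8 || 3*m < x - 4))
The weakest precondition is ((m >= 3*x + 15 ==> 2*m + 3*x > -3) ==> (6*m + 6*x != -16 || 3*m < 3*x)) && ((!(m >= 3*x + 15 ==> 2*m + 3*x > -3)) ==> (6*m + 2*x != -8 || 3*m < x - 4)).
Check whether ((3*x <= -18 ==> 3*x > 3) ==> (6*x != 2 || 3*x > -9)) && ((!(3*x <= -18 ==> 3*x > 3)) ==> (2*x != 10 || x > -5)) && m == -3 implies it.
Every state satisfying the precondition satisfies the weakest precondition: the implication holds.
Answer: valid


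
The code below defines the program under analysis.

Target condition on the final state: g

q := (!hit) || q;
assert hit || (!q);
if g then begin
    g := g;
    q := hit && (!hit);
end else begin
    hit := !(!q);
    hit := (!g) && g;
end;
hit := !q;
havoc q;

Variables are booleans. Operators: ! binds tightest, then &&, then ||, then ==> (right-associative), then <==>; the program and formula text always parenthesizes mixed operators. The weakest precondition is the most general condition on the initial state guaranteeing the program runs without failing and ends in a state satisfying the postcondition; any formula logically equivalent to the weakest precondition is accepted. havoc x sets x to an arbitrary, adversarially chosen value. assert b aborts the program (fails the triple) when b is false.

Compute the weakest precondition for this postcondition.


Working backward. After the program, g must hold.
Before havoc q: g
Before hit := !q: g
Then branch requires g; else branch requires g.
Before the if: (!g) ==> g
Before assert hit || (!q): (hit || (!q)) && ((!g) ==> g)
Before q := (!hit) || q: (hit || (!((!hit) || q))) && ((!g) ==> g)
Answer: WP = (hit || (!((!hit) || q))) && ((!g) ==> g)


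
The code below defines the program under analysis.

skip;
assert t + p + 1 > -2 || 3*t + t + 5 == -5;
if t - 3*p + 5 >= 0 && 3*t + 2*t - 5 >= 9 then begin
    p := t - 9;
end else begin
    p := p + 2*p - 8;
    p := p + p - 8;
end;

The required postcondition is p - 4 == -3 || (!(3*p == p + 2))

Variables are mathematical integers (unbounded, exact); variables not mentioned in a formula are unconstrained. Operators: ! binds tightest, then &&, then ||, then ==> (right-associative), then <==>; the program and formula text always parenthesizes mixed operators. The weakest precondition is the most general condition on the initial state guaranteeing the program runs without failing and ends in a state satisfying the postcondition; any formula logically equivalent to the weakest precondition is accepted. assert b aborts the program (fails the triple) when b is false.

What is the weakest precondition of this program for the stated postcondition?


Working backward. After the program, the postcondition p - 4 == -3 || (!(3*p == p + 2)) must hold; in canonical form it is p == 1 || (!(2*p == 2)).
Then branch requires t == 10 || (!(2*t == 20)); else branch requires 6*p == 25 || (!(12*p == 50)).
Before the if: ((t >= 3*p - 5 && 5*t >= 14) ==> (t == 10 || (!(2*t == 20)))) && ((!(t >= 3*p - 5 && 5*t >= 14)) ==> (6*p == 25 || (!(12*p == 50))))
Before assert t + p + 1 > -2 || 3*t + t + 5 == -5: (p + t > -3 || 4*t == -10) && ((t >= 3*p - 5 && 5*t >= 14) ==> (t == 10 || (!(2*t == 20)))) && ((!(t >= 3*p - 5 && 5*t >= 14)) ==> (6*p == 25 || (!(12*p == 50))))
Before skip: (p + t > -3 || 4*t == -10) && ((t >= 3*p - 5 && 5*t >= 14) ==> (t == 10 || (!(2*t == 20)))) && ((!(t >= 3*p - 5 && 5*t >= 14)) ==> (6*p == 25 || (!(12*p == 50))))
Answer: WP = (p + t > -3 || 4*t == -10) && ((t >= 3*p - 5 && 5*t >= 14) ==> (t == 10 || (!(2*t == 20)))) && ((!(t >= 3*p - 5 && 5*t >= 14)) ==> (6*p == 25 || (!(12*p == 50))))


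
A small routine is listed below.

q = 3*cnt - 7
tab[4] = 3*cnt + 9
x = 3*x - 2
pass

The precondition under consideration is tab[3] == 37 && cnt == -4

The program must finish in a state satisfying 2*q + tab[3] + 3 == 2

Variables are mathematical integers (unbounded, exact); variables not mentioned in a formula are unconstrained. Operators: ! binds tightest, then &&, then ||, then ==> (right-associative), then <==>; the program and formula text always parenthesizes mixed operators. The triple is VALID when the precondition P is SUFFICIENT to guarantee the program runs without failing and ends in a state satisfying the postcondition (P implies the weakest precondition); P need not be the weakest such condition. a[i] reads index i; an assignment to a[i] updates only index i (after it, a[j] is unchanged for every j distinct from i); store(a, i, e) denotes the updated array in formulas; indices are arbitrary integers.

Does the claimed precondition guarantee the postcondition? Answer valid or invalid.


Working backward. After the program, the postcondition 2*q + tab[3] + 3 == 2 must hold; in canonical form it is tab[3] + 2*q == -1.
Before skip: tab[3] + 2*q == -1
Before x := 3*x - 2: tab[3] + 2*q == -1
Before tab[4] := 3*cnt + 9: tab[3] + 2*q == -1
Before q := 3*cnt - 7: tab[3] + 6*cnt == 13
The weakest precondition is tab[3] + 6*cnt == 13.
Check whether tab[3] == 37 && cnt == -4 implies it.
Every state satisfying the precondition satisfies the weakest precondition: the implication holds.
Answer: valid


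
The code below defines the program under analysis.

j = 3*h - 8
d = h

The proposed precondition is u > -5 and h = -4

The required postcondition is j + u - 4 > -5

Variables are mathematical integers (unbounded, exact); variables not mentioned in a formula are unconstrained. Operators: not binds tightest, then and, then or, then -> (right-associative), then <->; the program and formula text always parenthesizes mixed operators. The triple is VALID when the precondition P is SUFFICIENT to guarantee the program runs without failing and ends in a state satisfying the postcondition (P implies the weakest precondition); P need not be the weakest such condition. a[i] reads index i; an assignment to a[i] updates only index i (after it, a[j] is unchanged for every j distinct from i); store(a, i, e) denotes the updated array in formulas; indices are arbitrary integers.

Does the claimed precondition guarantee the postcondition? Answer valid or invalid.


Working backward. After the program, the postcondition j + u - 4 > -5 must hold; in canonical form it is j + u > -1.
Before d := h: j + u > -1
Before j := 3*h - 8: 3*h + u > 7
The weakest precondition is 3*h + u > 7.
Check whether u > -5 and h = -4 implies it.
Countermodel: at the initial state h = -4, u = -4, the precondition holds but the weakest precondition fails.
Answer: invalid


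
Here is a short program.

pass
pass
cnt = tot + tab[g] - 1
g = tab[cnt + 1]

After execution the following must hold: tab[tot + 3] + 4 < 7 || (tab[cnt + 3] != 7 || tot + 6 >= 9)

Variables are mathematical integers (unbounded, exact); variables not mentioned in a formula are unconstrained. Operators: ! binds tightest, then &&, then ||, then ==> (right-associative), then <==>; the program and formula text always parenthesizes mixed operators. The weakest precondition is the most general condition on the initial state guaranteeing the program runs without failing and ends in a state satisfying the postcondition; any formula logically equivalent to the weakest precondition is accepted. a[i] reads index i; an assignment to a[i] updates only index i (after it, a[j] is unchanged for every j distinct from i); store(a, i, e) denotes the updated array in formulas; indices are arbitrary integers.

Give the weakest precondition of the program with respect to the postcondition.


Working backward. After the program, the postcondition tab[tot + 3] + 4 < 7 || (tab[cnt + 3] != 7 || tot + 6 >= 9) must hold; in canonical form it is tab[tot + 3] < 3 || tab[cnt + 3] != 7 || tot >= 3.
Before g := tab[cnt + 1]: tab[tot + 3] < 3 || tab[cnt + 3] != 7 || tot >= 3
Before cnt := tot + tab[g] - 1: tab[tot + 3] < 3 || tab[tab[g] + tot + 2] != 7 || tot >= 3
Before skip: tab[tot + 3] < 3 || tab[tab[g] + tot + 2] != 7 || tot >= 3
Before skip: tab[tot + 3] < 3 || tab[tab[g] + tot + 2] != 7 || tot >= 3
Answer: WP = tab[tot + 3] < 3 || tab[tab[g] + tot + 2] != 7 || tot >= 3


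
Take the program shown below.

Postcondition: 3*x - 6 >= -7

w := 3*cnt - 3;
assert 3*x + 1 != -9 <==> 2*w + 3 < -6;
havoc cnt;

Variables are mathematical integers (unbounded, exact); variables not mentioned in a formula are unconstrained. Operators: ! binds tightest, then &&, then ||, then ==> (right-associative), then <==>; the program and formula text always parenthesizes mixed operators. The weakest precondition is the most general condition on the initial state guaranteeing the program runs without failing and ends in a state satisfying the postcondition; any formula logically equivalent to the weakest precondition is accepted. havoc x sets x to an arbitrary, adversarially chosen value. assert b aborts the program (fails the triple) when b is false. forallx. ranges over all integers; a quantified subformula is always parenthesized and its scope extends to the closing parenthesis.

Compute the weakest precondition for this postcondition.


Working backward. After the program, the postcondition 3*x - 6 >= -7 must hold; in canonical form it is 3*x >= -1.
Before havoc cnt: 3*x >= -1
Before assert 3*x + 1 != -9 <==> 2*w + 3 < -6: (3*x != -10 <==> 2*w < -9) && 3*x >= -1
Before w := 3*cnt - 3: (3*x != -10 <==> 6*cnt < -3) && 3*x >= -1
Answer: WP = (3*x != -10 <==> 6*cnt < -3) && 3*x >= -1


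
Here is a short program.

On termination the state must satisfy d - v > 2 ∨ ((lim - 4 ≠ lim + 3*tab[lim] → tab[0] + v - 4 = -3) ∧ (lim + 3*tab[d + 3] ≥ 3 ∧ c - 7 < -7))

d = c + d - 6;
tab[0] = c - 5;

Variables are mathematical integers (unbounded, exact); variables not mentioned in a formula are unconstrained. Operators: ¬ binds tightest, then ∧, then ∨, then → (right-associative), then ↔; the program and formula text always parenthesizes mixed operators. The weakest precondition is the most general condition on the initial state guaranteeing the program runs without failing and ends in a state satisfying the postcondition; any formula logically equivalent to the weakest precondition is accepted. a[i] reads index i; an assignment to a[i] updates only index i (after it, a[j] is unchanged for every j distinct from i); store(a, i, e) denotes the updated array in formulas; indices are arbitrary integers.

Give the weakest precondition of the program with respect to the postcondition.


Working backward. After the program, the postcondition d - v > 2 ∨ ((lim - 4 ≠ lim + 3*tab[lim] → tab[0] + v - 4 = -3) ∧ (lim + 3*tab[d + 3] ≥ 3 ∧ c - 7 < -7)) must hold; in canonical form it is d > v + 2 ∨ ((3*tab[lim] ≠ -4 → tab[0] + v = 1) ∧ 3*tab[d + 3] + lim ≥ 3 ∧ c < 0).
Before tab[0] := c - 5: d > v + 2 ∨ ((3*store(tab, 0, c - 5)[lim] ≠ -4 → c + v = 6) ∧ 3*store(tab, 0, c - 5)[d + 3] + lim ≥ 3 ∧ c < 0)
Before d := c + d - 6: c + d > v + 8 ∨ ((3*store(tab, 0, c - 5)[lim] ≠ -4 → c + v = 6) ∧ 3*store(tab, 0, c - 5)[c + d - 3] + lim ≥ 3 ∧ c < 0)
Answer: WP = c + d > v + 8 ∨ ((3*store(tab, 0, c - 5)[lim] ≠ -4 → c + v = 6) ∧ 3*store(tab, 0, c - 5)[c + d - 3] + lim ≥ 3 ∧ c < 0)


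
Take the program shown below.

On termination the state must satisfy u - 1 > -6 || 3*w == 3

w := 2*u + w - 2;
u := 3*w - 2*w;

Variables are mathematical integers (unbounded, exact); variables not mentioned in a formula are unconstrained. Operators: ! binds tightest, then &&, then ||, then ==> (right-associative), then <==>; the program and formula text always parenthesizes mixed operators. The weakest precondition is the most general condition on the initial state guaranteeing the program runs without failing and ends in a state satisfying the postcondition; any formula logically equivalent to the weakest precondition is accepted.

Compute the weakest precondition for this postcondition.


Working backward. After the program, the postcondition u - 1 > -6 || 3*w == 3 must hold; in canonical form it is u > -5 || 3*w == 3.
Before u := 3*w - 2*w: w > -5 || 3*w == 3
Before w := 2*u + w - 2: 2*u + w > -3 || 6*u + 3*w == 9
Answer: WP = 2*u + w > -3 || 6*u + 3*w == 9


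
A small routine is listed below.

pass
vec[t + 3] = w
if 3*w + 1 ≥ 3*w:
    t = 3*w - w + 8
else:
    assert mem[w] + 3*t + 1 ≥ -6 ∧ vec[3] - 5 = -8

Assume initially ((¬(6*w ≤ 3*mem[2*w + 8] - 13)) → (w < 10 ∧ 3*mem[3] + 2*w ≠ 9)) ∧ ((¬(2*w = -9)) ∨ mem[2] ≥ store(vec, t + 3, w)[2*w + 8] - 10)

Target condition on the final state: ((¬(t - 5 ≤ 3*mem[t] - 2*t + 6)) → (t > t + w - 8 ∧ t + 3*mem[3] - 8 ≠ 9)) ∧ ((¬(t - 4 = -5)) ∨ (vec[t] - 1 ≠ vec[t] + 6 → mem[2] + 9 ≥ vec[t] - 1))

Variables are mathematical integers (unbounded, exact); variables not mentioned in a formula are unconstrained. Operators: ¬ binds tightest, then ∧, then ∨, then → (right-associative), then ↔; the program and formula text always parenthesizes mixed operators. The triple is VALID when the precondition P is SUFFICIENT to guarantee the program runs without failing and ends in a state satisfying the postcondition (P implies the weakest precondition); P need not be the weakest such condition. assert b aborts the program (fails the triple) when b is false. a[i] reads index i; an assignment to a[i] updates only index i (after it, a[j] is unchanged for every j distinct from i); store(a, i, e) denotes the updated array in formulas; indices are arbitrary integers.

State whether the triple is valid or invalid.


Working backward. After the program, the postcondition ((¬(t - 5 ≤ 3*mem[t] - 2*t + 6)) → (t > t + w - 8 ∧ t + 3*mem[3] - 8 ≠ 9)) ∧ ((¬(t - 4 = -5)) ∨ (vec[t] - 1 ≠ vec[t] + 6 → mem[2] + 9 ≥ vec[t] - 1)) must hold; in canonical form it is ((¬(3*t ≤ 3*mem[t] + 11)) → (w < 8 ∧ 3*mem[3] + t ≠ 17)) ∧ ((¬(t = -1)) ∨ mem[2] ≥ vec[t] - 10).
Then branch requires ((¬(6*w ≤ 3*mem[2*w + 8] - 13)) → (w < 8 ∧ 3*mem[3] + 2*w ≠ 9)) ∧ ((¬(2*w = -9)) ∨ mem[2] ≥ vec[2*w + 8] - 10); else branch requires mem[w] + 3*t ≥ -7 ∧ vec[3] = -3 ∧ ((¬(3*t ≤ 3*mem[t] + 11)) → (w < 8 ∧ 3*mem[3] + t ≠ 17)) ∧ ((¬(t = -1)) ∨ mem[2] ≥ vec[t] - 10).
Before the if: ((¬(6*w ≤ 3*mem[2*w + 8] - 13)) → (w < 8 ∧ 3*mem[3] + 2*w ≠ 9)) ∧ ((¬(2*w = -9)) ∨ mem[2] ≥ vec[2*w + 8] - 10)
Before vec[t + 3] := w: ((¬(6*w ≤ 3*mem[2*w + 8] - 13)) → (w < 8 ∧ 3*mem[3] + 2*w ≠ 9)) ∧ ((¬(2*w = -9)) ∨ mem[2] ≥ store(vec, t + 3, w)[2*w + 8] - 10)
Before skip: ((¬(6*w ≤ 3*mem[2*w + 8] - 13)) → (w < 8 ∧ 3*mem[3] + 2*w ≠ 9)) ∧ ((¬(2*w = -9)) ∨ mem[2] ≥ store(vec, t + 3, w)[2*w + 8] - 10)
The weakest precondition is ((¬(6*w ≤ 3*mem[2*w + 8] - 13)) → (w < 8 ∧ 3*mem[3] + 2*w ≠ 9)) ∧ ((¬(2*w = -9)) ∨ mem[2] ≥ store(vec, t + 3, w)[2*w + 8] - 10).
Check whether ((¬(6*w ≤ 3*mem[2*w + 8] - 13)) → (w < 10 ∧ 3*mem[3] + 2*w ≠ 9)) ∧ ((¬(2*w = -9)) ∨ mem[2] ≥ store(vec, t + 3, w)[2*w + 8] - 10) implies it.
Countermodel: at the initial state mem = {[2] = 7040, [3] = 7040, [26] = 0, elsewhere 7040}, t = 0, vec = {[2] = 0, [3] = 0, [26] = 0, elsewhere 0}, w = 9, the precondition holds but the weakest precondition fails.
Answer: invalid


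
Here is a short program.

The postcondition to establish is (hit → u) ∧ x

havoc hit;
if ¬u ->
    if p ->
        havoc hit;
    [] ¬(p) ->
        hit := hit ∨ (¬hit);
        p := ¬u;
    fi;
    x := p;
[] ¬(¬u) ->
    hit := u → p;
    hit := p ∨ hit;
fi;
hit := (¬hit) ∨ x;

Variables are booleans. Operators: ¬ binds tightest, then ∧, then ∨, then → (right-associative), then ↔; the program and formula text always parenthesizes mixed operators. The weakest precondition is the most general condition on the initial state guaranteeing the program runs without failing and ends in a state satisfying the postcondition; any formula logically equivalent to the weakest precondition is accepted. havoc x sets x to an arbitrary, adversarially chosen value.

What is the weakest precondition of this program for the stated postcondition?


Working backward. After the program, (hit → u) ∧ x must hold.
Before hit := (¬hit) ∨ x: (((¬hit) ∨ x) → u) ∧ x
Then branch requires (p → ((p → u) ∧ p ∧ u)) ∧ ((¬p) → (((¬u) → u) ∧ (¬u))); else branch requires (((¬(p ∨ (u → p))) ∨ x) → u) ∧ x.
Before the if: ((¬u) → ((p → ((p → u) ∧ p ∧ u)) ∧ ((¬p) → (((¬u) → u) ∧ (¬u))))) ∧ (u → ((((¬(p ∨ (u → p))) ∨ x) → u) ∧ x))
Before havoc hit: ((¬u) → ((p → ((p → u) ∧ p ∧ u)) ∧ ((¬p) → (((¬u) → u) ∧ (¬u))))) ∧ (u → ((((¬(p ∨ (u → p))) ∨ x) → u) ∧ x))
Answer: WP = ((¬u) → ((p → ((p → u) ∧ p ∧ u)) ∧ ((¬p) → (((¬u) → u) ∧ (¬u))))) ∧ (u → ((((¬(p ∨ (u → p))) ∨ x) → u) ∧ x))


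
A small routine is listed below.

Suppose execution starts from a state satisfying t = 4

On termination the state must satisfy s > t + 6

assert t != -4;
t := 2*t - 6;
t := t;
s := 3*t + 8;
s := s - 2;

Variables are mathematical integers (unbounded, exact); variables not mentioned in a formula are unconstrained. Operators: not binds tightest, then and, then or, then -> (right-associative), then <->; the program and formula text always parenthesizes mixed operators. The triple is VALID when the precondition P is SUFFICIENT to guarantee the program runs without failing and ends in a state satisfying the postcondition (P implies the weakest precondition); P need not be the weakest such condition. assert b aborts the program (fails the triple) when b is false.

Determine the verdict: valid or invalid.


Working backward. After the program, s > t + 6 must hold.
Before s := s - 2: s > t + 8
Before s := 3*t + 8: 2*t > 0
Before t := t: 2*t > 0
Before t := 2*t - 6: 4*t > 12
Before assert t != -4: t != -4 and 4*t > 12
The weakest precondition is t != -4 and 4*t > 12.
Check whether t = 4 implies it.
Every state satisfying the precondition satisfies the weakest precondition: the implication holds.
Answer: valid


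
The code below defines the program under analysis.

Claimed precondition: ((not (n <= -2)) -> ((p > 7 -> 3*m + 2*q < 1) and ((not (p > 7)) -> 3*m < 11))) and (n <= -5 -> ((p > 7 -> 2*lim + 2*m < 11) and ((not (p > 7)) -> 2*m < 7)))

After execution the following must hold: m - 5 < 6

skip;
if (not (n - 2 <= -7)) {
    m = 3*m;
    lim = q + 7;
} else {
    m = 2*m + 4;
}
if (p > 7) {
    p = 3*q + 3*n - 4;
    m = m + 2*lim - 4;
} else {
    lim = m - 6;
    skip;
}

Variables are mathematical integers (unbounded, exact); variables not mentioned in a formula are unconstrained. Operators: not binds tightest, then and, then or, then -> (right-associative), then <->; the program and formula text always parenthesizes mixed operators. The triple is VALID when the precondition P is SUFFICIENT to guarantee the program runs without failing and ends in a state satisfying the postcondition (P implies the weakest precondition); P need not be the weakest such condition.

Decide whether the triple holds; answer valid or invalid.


Working backward. After the program, the postcondition m - 5 < 6 must hold; in canonical form it is m < 11.
Then branch requires 2*lim + m < 15; else branch requires m < 11.
Before the if: (p > 7 -> 2*lim + m < 15) and ((not (p > 7)) -> m < 11)
Then branch requires (p > 7 -> 3*m + 2*q < 1) and ((not (p > 7)) -> 3*m < 11); else branch requires (p > 7 -> 2*lim + 2*m < 11) and ((not (p > 7)) -> 2*m < 7).
Before the if: ((not (n <= -5)) -> ((p > 7 -> 3*m + 2*q < 1) and ((not (p > 7)) -> 3*m < 11))) and (n <= -5 -> ((p > 7 -> 2*lim + 2*m < 11) and ((not (p > 7)) -> 2*m < 7)))
Before skip: ((not (n <= -5)) -> ((p > 7 -> 3*m + 2*q < 1) and ((not (p > 7)) -> 3*m < 11))) and (n <= -5 -> ((p > 7 -> 2*lim + 2*m < 11) and ((not (p > 7)) -> 2*m < 7)))
The weakest precondition is ((not (n <= -5)) -> ((p > 7 -> 3*m + 2*q < 1) and ((not (p > 7)) -> 3*m < 11))) and (n <= -5 -> ((p > 7 -> 2*lim + 2*m < 11) and ((not (p > 7)) -> 2*m < 7))).
Check whether ((not (n <= -2)) -> ((p > 7 -> 3*m + 2*q < 1) and ((not (p > 7)) -> 3*m < 11))) and (n <= -5 -> ((p > 7 -> 2*lim + 2*m < 11) and ((not (p > 7)) -> 2*m < 7))) implies it.
Countermodel: at the initial state lim = 0, m = -1, n = -2, p = 8, q = 2, the precondition holds but the weakest precondition fails.
Answer: invalid


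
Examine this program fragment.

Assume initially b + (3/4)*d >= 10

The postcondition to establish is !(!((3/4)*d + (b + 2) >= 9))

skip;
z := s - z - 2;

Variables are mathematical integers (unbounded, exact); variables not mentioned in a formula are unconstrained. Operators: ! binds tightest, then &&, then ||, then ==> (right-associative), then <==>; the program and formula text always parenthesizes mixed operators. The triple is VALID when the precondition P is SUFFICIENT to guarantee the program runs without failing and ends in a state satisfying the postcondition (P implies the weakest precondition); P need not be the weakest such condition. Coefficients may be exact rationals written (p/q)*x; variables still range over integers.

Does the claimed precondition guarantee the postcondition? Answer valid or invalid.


Working backward. After the program, the postcondition !(!((3/4)*d + (b + 2) >= 9)) must hold; in canonical form it is b + (3/4)*d >= 7.
Before z := s - z - 2: b + (3/4)*d >= 7
Before skip: b + (3/4)*d >= 7
The weakest precondition is b + (3/4)*d >= 7.
Check whether b + (3/4)*d >= 10 implies it.
Every state satisfying the precondition satisfies the weakest precondition: the implication holds.
Answer: valid


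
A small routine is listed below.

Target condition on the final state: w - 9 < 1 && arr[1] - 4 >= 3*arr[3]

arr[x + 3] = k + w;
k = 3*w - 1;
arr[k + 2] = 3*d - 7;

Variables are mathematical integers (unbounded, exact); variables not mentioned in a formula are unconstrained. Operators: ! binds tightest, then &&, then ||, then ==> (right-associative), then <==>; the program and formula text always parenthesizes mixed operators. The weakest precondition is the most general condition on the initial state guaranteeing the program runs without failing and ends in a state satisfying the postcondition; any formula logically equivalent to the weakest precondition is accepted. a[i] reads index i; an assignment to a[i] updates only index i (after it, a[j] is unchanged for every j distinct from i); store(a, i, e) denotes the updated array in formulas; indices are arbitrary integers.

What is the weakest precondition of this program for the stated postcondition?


Working backward. After the program, the postcondition w - 9 < 1 && arr[1] - 4 >= 3*arr[3] must hold; in canonical form it is w < 10 && arr[1] >= 3*arr[3] + 4.
Before arr[k + 2] := 3*d - 7: w < 10 && store(arr, k + 2, 3*d - 7)[1] >= 3*store(arr, k + 2, 3*d - 7)[3] + 4
Before k := 3*w - 1: w < 10 && store(arr, 3*w + 1, 3*d - 7)[1] >= 3*store(arr, 3*w + 1, 3*d - 7)[3] + 4
Before arr[x + 3] := k + w: w < 10 && store(store(arr, x + 3, k + w), 3*w + 1, 3*d - 7)[1] >= 3*store(store(arr, x + 3, k + w), 3*w + 1, 3*d - 7)[3] + 4
Answer: WP = w < 10 && store(store(arr, x + 3, k + w), 3*w + 1, 3*d - 7)[1] >= 3*store(store(arr, x + 3, k + w), 3*w + 1, 3*d - 7)[3] + 4


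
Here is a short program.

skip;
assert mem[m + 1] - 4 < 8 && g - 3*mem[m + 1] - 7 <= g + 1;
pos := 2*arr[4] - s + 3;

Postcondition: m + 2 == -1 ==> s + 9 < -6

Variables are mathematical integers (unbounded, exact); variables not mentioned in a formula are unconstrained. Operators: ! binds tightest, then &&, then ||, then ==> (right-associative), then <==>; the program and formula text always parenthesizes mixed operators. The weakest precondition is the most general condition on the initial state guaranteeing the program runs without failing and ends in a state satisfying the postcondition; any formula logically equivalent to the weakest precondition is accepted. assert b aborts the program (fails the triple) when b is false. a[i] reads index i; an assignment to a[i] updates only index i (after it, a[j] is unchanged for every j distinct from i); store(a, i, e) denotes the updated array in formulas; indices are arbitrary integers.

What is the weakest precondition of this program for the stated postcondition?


Working backward. After the program, the postcondition m + 2 == -1 ==> s + 9 < -6 must hold; in canonical form it is m == -3 ==> s < -15.
Before pos := 2*arr[4] - s + 3: m == -3 ==> s < -15
Before assert mem[m + 1] - 4 < 8 && g - 3*mem[m + 1] - 7 <= g + 1: mem[m + 1] < 12 && 3*mem[m + 1] >= -8 && (m == -3 ==> s < -15)
Before skip: mem[m + 1] < 12 && 3*mem[m + 1] >= -8 && (m == -3 ==> s < -15)
Answer: WP = mem[m + 1] < 12 && 3*mem[m + 1] >= -8 && (m == -3 ==> s < -15)


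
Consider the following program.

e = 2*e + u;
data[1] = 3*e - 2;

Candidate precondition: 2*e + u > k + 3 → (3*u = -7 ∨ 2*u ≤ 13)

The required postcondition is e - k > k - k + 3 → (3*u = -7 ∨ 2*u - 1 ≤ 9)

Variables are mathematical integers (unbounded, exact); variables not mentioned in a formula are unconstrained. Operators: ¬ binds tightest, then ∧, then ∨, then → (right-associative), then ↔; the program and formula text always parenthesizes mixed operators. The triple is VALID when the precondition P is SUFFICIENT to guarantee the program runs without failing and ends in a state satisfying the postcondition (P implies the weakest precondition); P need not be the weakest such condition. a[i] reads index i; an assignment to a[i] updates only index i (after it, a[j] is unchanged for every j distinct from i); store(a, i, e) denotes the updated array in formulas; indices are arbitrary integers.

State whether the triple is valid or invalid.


Working backward. After the program, the postcondition e - k > k - k + 3 → (3*u = -7 ∨ 2*u - 1 ≤ 9) must hold; in canonical form it is e > k + 3 → (3*u = -7 ∨ 2*u ≤ 10).
Before data[1] := 3*e - 2: e > k + 3 → (3*u = -7 ∨ 2*u ≤ 10)
Before e := 2*e + u: 2*e + u > k + 3 → (3*u = -7 ∨ 2*u ≤ 10)
The weakest precondition is 2*e + u > k + 3 → (3*u = -7 ∨ 2*u ≤ 10).
Check whether 2*e + u > k + 3 → (3*u = -7 ∨ 2*u ≤ 13) implies it.
Countermodel: at the initial state e = 0, k = 2, u = 6, the precondition holds but the weakest precondition fails.
Answer: invalid
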